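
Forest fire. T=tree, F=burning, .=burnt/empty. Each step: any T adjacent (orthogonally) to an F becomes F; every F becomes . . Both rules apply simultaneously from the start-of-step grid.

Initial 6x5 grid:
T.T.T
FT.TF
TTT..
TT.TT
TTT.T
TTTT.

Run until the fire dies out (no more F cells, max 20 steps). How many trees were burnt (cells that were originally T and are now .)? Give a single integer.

Answer: 16

Derivation:
Step 1: +5 fires, +2 burnt (F count now 5)
Step 2: +2 fires, +5 burnt (F count now 2)
Step 3: +3 fires, +2 burnt (F count now 3)
Step 4: +2 fires, +3 burnt (F count now 2)
Step 5: +2 fires, +2 burnt (F count now 2)
Step 6: +1 fires, +2 burnt (F count now 1)
Step 7: +1 fires, +1 burnt (F count now 1)
Step 8: +0 fires, +1 burnt (F count now 0)
Fire out after step 8
Initially T: 20, now '.': 26
Total burnt (originally-T cells now '.'): 16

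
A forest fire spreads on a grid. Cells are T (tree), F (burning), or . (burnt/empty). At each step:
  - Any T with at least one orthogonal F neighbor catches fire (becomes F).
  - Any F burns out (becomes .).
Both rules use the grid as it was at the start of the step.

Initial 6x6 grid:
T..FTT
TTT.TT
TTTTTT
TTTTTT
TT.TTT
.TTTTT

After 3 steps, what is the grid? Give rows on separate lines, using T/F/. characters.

Step 1: 1 trees catch fire, 1 burn out
  T...FT
  TTT.TT
  TTTTTT
  TTTTTT
  TT.TTT
  .TTTTT
Step 2: 2 trees catch fire, 1 burn out
  T....F
  TTT.FT
  TTTTTT
  TTTTTT
  TT.TTT
  .TTTTT
Step 3: 2 trees catch fire, 2 burn out
  T.....
  TTT..F
  TTTTFT
  TTTTTT
  TT.TTT
  .TTTTT

T.....
TTT..F
TTTTFT
TTTTTT
TT.TTT
.TTTTT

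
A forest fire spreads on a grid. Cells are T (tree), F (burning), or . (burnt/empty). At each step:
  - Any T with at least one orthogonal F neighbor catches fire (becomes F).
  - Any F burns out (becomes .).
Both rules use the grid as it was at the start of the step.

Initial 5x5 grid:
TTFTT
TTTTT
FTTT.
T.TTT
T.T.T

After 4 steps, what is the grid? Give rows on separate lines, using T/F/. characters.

Step 1: 6 trees catch fire, 2 burn out
  TF.FT
  FTFTT
  .FTT.
  F.TTT
  T.T.T
Step 2: 6 trees catch fire, 6 burn out
  F...F
  .F.FT
  ..FT.
  ..TTT
  F.T.T
Step 3: 3 trees catch fire, 6 burn out
  .....
  ....F
  ...F.
  ..FTT
  ..T.T
Step 4: 2 trees catch fire, 3 burn out
  .....
  .....
  .....
  ...FT
  ..F.T

.....
.....
.....
...FT
..F.T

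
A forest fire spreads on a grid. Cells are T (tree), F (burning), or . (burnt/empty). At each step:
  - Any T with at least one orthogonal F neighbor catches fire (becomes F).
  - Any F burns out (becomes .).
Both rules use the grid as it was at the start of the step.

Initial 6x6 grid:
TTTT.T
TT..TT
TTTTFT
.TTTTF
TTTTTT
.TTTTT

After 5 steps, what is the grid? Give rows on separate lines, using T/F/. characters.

Step 1: 5 trees catch fire, 2 burn out
  TTTT.T
  TT..FT
  TTTF.F
  .TTTF.
  TTTTTF
  .TTTTT
Step 2: 5 trees catch fire, 5 burn out
  TTTT.T
  TT...F
  TTF...
  .TTF..
  TTTTF.
  .TTTTF
Step 3: 5 trees catch fire, 5 burn out
  TTTT.F
  TT....
  TF....
  .TF...
  TTTF..
  .TTTF.
Step 4: 5 trees catch fire, 5 burn out
  TTTT..
  TF....
  F.....
  .F....
  TTF...
  .TTF..
Step 5: 4 trees catch fire, 5 burn out
  TFTT..
  F.....
  ......
  ......
  TF....
  .TF...

TFTT..
F.....
......
......
TF....
.TF...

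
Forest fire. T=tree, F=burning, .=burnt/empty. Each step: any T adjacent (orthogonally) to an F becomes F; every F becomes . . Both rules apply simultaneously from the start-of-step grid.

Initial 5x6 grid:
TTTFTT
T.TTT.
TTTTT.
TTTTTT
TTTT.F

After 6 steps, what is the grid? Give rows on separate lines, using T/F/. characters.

Step 1: 4 trees catch fire, 2 burn out
  TTF.FT
  T.TFT.
  TTTTT.
  TTTTTF
  TTTT..
Step 2: 6 trees catch fire, 4 burn out
  TF...F
  T.F.F.
  TTTFT.
  TTTTF.
  TTTT..
Step 3: 4 trees catch fire, 6 burn out
  F.....
  T.....
  TTF.F.
  TTTF..
  TTTT..
Step 4: 4 trees catch fire, 4 burn out
  ......
  F.....
  TF....
  TTF...
  TTTF..
Step 5: 3 trees catch fire, 4 burn out
  ......
  ......
  F.....
  TF....
  TTF...
Step 6: 2 trees catch fire, 3 burn out
  ......
  ......
  ......
  F.....
  TF....

......
......
......
F.....
TF....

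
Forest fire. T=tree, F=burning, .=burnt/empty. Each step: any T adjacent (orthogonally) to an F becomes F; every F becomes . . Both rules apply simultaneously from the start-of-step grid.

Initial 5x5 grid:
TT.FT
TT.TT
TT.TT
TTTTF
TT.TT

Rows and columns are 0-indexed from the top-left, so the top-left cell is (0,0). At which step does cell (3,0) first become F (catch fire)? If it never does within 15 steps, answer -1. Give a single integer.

Step 1: cell (3,0)='T' (+5 fires, +2 burnt)
Step 2: cell (3,0)='T' (+4 fires, +5 burnt)
Step 3: cell (3,0)='T' (+1 fires, +4 burnt)
Step 4: cell (3,0)='F' (+3 fires, +1 burnt)
  -> target ignites at step 4
Step 5: cell (3,0)='.' (+3 fires, +3 burnt)
Step 6: cell (3,0)='.' (+2 fires, +3 burnt)
Step 7: cell (3,0)='.' (+1 fires, +2 burnt)
Step 8: cell (3,0)='.' (+0 fires, +1 burnt)
  fire out at step 8

4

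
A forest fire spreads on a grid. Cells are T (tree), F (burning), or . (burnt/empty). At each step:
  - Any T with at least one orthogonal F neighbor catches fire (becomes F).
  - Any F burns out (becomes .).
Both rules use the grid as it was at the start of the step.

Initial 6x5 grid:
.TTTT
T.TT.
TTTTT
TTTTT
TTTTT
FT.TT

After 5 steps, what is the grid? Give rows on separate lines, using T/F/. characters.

Step 1: 2 trees catch fire, 1 burn out
  .TTTT
  T.TT.
  TTTTT
  TTTTT
  FTTTT
  .F.TT
Step 2: 2 trees catch fire, 2 burn out
  .TTTT
  T.TT.
  TTTTT
  FTTTT
  .FTTT
  ...TT
Step 3: 3 trees catch fire, 2 burn out
  .TTTT
  T.TT.
  FTTTT
  .FTTT
  ..FTT
  ...TT
Step 4: 4 trees catch fire, 3 burn out
  .TTTT
  F.TT.
  .FTTT
  ..FTT
  ...FT
  ...TT
Step 5: 4 trees catch fire, 4 burn out
  .TTTT
  ..TT.
  ..FTT
  ...FT
  ....F
  ...FT

.TTTT
..TT.
..FTT
...FT
....F
...FT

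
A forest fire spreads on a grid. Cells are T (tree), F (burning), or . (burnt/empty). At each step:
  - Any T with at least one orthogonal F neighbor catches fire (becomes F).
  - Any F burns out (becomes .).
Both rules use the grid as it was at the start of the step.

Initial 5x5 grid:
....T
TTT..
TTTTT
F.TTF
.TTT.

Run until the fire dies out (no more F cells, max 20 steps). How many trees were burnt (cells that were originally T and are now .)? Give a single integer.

Step 1: +3 fires, +2 burnt (F count now 3)
Step 2: +5 fires, +3 burnt (F count now 5)
Step 3: +3 fires, +5 burnt (F count now 3)
Step 4: +2 fires, +3 burnt (F count now 2)
Step 5: +0 fires, +2 burnt (F count now 0)
Fire out after step 5
Initially T: 14, now '.': 24
Total burnt (originally-T cells now '.'): 13

Answer: 13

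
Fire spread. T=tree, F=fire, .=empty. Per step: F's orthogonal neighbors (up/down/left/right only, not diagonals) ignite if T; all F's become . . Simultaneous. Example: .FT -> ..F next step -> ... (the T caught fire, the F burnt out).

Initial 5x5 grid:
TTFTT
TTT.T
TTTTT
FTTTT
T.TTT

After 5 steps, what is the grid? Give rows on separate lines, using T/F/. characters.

Step 1: 6 trees catch fire, 2 burn out
  TF.FT
  TTF.T
  FTTTT
  .FTTT
  F.TTT
Step 2: 7 trees catch fire, 6 burn out
  F...F
  FF..T
  .FFTT
  ..FTT
  ..TTT
Step 3: 4 trees catch fire, 7 burn out
  .....
  ....F
  ...FT
  ...FT
  ..FTT
Step 4: 3 trees catch fire, 4 burn out
  .....
  .....
  ....F
  ....F
  ...FT
Step 5: 1 trees catch fire, 3 burn out
  .....
  .....
  .....
  .....
  ....F

.....
.....
.....
.....
....F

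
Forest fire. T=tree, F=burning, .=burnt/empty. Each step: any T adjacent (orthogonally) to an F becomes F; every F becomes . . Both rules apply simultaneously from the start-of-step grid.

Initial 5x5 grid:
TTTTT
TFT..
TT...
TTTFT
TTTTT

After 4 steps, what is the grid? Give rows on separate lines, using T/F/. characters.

Step 1: 7 trees catch fire, 2 burn out
  TFTTT
  F.F..
  TF...
  TTF.F
  TTTFT
Step 2: 6 trees catch fire, 7 burn out
  F.FTT
  .....
  F....
  TF...
  TTF.F
Step 3: 3 trees catch fire, 6 burn out
  ...FT
  .....
  .....
  F....
  TF...
Step 4: 2 trees catch fire, 3 burn out
  ....F
  .....
  .....
  .....
  F....

....F
.....
.....
.....
F....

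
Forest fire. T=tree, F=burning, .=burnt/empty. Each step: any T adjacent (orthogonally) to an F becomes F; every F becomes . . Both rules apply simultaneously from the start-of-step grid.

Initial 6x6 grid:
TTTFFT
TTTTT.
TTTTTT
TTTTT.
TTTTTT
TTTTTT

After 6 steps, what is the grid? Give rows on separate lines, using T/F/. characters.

Step 1: 4 trees catch fire, 2 burn out
  TTF..F
  TTTFF.
  TTTTTT
  TTTTT.
  TTTTTT
  TTTTTT
Step 2: 4 trees catch fire, 4 burn out
  TF....
  TTF...
  TTTFFT
  TTTTT.
  TTTTTT
  TTTTTT
Step 3: 6 trees catch fire, 4 burn out
  F.....
  TF....
  TTF..F
  TTTFF.
  TTTTTT
  TTTTTT
Step 4: 5 trees catch fire, 6 burn out
  ......
  F.....
  TF....
  TTF...
  TTTFFT
  TTTTTT
Step 5: 6 trees catch fire, 5 burn out
  ......
  ......
  F.....
  TF....
  TTF..F
  TTTFFT
Step 6: 4 trees catch fire, 6 burn out
  ......
  ......
  ......
  F.....
  TF....
  TTF..F

......
......
......
F.....
TF....
TTF..F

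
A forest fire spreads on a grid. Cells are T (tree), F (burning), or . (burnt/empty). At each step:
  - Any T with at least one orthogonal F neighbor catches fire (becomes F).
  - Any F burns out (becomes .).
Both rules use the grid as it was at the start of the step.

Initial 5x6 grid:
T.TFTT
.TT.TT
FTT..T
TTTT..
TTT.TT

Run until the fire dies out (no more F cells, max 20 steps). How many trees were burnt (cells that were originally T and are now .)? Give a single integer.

Step 1: +4 fires, +2 burnt (F count now 4)
Step 2: +7 fires, +4 burnt (F count now 7)
Step 3: +3 fires, +7 burnt (F count now 3)
Step 4: +3 fires, +3 burnt (F count now 3)
Step 5: +0 fires, +3 burnt (F count now 0)
Fire out after step 5
Initially T: 20, now '.': 27
Total burnt (originally-T cells now '.'): 17

Answer: 17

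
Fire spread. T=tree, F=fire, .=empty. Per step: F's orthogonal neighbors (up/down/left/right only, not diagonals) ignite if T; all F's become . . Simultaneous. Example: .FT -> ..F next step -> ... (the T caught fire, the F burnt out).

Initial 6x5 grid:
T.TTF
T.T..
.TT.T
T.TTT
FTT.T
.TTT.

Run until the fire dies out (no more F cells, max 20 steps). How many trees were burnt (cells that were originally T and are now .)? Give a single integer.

Answer: 16

Derivation:
Step 1: +3 fires, +2 burnt (F count now 3)
Step 2: +3 fires, +3 burnt (F count now 3)
Step 3: +3 fires, +3 burnt (F count now 3)
Step 4: +3 fires, +3 burnt (F count now 3)
Step 5: +2 fires, +3 burnt (F count now 2)
Step 6: +2 fires, +2 burnt (F count now 2)
Step 7: +0 fires, +2 burnt (F count now 0)
Fire out after step 7
Initially T: 18, now '.': 28
Total burnt (originally-T cells now '.'): 16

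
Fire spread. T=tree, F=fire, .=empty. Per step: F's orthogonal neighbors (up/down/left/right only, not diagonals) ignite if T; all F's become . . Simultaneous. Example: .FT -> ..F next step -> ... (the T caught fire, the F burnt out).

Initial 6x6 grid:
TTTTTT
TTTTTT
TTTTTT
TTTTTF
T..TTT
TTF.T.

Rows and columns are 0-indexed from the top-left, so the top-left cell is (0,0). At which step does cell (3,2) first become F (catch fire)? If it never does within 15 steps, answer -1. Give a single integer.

Step 1: cell (3,2)='T' (+4 fires, +2 burnt)
Step 2: cell (3,2)='T' (+5 fires, +4 burnt)
Step 3: cell (3,2)='F' (+7 fires, +5 burnt)
  -> target ignites at step 3
Step 4: cell (3,2)='.' (+5 fires, +7 burnt)
Step 5: cell (3,2)='.' (+4 fires, +5 burnt)
Step 6: cell (3,2)='.' (+3 fires, +4 burnt)
Step 7: cell (3,2)='.' (+2 fires, +3 burnt)
Step 8: cell (3,2)='.' (+0 fires, +2 burnt)
  fire out at step 8

3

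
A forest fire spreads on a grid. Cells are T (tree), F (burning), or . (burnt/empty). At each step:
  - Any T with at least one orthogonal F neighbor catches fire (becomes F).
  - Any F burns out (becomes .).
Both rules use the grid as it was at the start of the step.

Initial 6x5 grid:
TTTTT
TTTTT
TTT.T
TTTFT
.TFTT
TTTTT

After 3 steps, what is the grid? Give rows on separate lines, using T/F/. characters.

Step 1: 5 trees catch fire, 2 burn out
  TTTTT
  TTTTT
  TTT.T
  TTF.F
  .F.FT
  TTFTT
Step 2: 6 trees catch fire, 5 burn out
  TTTTT
  TTTTT
  TTF.F
  TF...
  ....F
  TF.FT
Step 3: 6 trees catch fire, 6 burn out
  TTTTT
  TTFTF
  TF...
  F....
  .....
  F...F

TTTTT
TTFTF
TF...
F....
.....
F...F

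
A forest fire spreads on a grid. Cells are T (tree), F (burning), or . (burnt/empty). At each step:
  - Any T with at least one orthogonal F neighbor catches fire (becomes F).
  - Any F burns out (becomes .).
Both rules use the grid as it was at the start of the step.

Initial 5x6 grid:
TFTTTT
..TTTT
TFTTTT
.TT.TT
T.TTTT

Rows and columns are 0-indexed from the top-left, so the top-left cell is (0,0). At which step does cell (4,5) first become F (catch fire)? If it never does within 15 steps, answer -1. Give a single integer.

Step 1: cell (4,5)='T' (+5 fires, +2 burnt)
Step 2: cell (4,5)='T' (+4 fires, +5 burnt)
Step 3: cell (4,5)='T' (+4 fires, +4 burnt)
Step 4: cell (4,5)='T' (+5 fires, +4 burnt)
Step 5: cell (4,5)='T' (+3 fires, +5 burnt)
Step 6: cell (4,5)='F' (+1 fires, +3 burnt)
  -> target ignites at step 6
Step 7: cell (4,5)='.' (+0 fires, +1 burnt)
  fire out at step 7

6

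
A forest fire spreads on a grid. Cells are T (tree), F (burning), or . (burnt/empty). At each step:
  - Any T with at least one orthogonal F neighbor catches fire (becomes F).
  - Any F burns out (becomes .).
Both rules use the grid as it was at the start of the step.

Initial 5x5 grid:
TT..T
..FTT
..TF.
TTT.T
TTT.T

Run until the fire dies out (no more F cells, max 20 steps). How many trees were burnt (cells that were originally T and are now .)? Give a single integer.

Answer: 10

Derivation:
Step 1: +2 fires, +2 burnt (F count now 2)
Step 2: +2 fires, +2 burnt (F count now 2)
Step 3: +3 fires, +2 burnt (F count now 3)
Step 4: +2 fires, +3 burnt (F count now 2)
Step 5: +1 fires, +2 burnt (F count now 1)
Step 6: +0 fires, +1 burnt (F count now 0)
Fire out after step 6
Initially T: 14, now '.': 21
Total burnt (originally-T cells now '.'): 10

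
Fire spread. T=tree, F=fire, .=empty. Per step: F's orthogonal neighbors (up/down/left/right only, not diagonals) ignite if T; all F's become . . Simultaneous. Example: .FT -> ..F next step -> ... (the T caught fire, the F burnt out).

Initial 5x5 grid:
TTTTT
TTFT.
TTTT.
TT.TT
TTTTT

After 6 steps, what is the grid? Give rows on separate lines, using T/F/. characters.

Step 1: 4 trees catch fire, 1 burn out
  TTFTT
  TF.F.
  TTFT.
  TT.TT
  TTTTT
Step 2: 5 trees catch fire, 4 burn out
  TF.FT
  F....
  TF.F.
  TT.TT
  TTTTT
Step 3: 5 trees catch fire, 5 burn out
  F...F
  .....
  F....
  TF.FT
  TTTTT
Step 4: 4 trees catch fire, 5 burn out
  .....
  .....
  .....
  F...F
  TFTFT
Step 5: 3 trees catch fire, 4 burn out
  .....
  .....
  .....
  .....
  F.F.F
Step 6: 0 trees catch fire, 3 burn out
  .....
  .....
  .....
  .....
  .....

.....
.....
.....
.....
.....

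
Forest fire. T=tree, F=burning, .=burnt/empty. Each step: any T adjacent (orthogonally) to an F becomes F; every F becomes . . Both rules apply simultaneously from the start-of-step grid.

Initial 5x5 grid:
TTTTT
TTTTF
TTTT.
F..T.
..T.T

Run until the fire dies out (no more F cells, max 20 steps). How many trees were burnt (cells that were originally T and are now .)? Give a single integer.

Step 1: +3 fires, +2 burnt (F count now 3)
Step 2: +5 fires, +3 burnt (F count now 5)
Step 3: +5 fires, +5 burnt (F count now 5)
Step 4: +1 fires, +5 burnt (F count now 1)
Step 5: +0 fires, +1 burnt (F count now 0)
Fire out after step 5
Initially T: 16, now '.': 23
Total burnt (originally-T cells now '.'): 14

Answer: 14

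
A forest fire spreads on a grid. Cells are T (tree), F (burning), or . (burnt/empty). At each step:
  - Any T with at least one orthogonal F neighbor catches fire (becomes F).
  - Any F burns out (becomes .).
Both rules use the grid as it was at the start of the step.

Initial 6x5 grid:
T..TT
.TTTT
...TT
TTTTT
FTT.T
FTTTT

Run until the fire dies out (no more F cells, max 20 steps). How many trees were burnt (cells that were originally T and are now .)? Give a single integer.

Step 1: +3 fires, +2 burnt (F count now 3)
Step 2: +3 fires, +3 burnt (F count now 3)
Step 3: +2 fires, +3 burnt (F count now 2)
Step 4: +2 fires, +2 burnt (F count now 2)
Step 5: +3 fires, +2 burnt (F count now 3)
Step 6: +2 fires, +3 burnt (F count now 2)
Step 7: +3 fires, +2 burnt (F count now 3)
Step 8: +2 fires, +3 burnt (F count now 2)
Step 9: +0 fires, +2 burnt (F count now 0)
Fire out after step 9
Initially T: 21, now '.': 29
Total burnt (originally-T cells now '.'): 20

Answer: 20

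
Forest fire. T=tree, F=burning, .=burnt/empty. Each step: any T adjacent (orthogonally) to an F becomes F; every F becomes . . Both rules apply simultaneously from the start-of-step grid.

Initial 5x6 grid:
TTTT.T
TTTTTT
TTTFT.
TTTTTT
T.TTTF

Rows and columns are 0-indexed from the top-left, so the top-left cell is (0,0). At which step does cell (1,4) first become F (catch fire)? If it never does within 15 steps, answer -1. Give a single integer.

Step 1: cell (1,4)='T' (+6 fires, +2 burnt)
Step 2: cell (1,4)='F' (+7 fires, +6 burnt)
  -> target ignites at step 2
Step 3: cell (1,4)='.' (+6 fires, +7 burnt)
Step 4: cell (1,4)='.' (+4 fires, +6 burnt)
Step 5: cell (1,4)='.' (+2 fires, +4 burnt)
Step 6: cell (1,4)='.' (+0 fires, +2 burnt)
  fire out at step 6

2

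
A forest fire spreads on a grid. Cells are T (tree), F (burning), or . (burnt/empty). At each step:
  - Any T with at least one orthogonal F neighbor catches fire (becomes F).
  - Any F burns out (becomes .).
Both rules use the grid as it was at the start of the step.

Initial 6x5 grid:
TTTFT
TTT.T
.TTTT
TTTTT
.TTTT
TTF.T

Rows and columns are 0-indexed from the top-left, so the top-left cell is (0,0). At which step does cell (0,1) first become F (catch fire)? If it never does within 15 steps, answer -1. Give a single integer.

Step 1: cell (0,1)='T' (+4 fires, +2 burnt)
Step 2: cell (0,1)='F' (+7 fires, +4 burnt)
  -> target ignites at step 2
Step 3: cell (0,1)='.' (+7 fires, +7 burnt)
Step 4: cell (0,1)='.' (+6 fires, +7 burnt)
Step 5: cell (0,1)='.' (+0 fires, +6 burnt)
  fire out at step 5

2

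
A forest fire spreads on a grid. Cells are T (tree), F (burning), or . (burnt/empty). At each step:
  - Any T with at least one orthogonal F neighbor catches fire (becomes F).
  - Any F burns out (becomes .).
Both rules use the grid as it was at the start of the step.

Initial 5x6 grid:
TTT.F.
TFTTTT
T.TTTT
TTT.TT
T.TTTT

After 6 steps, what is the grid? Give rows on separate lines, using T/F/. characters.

Step 1: 4 trees catch fire, 2 burn out
  TFT...
  F.FTFT
  T.TTTT
  TTT.TT
  T.TTTT
Step 2: 7 trees catch fire, 4 burn out
  F.F...
  ...F.F
  F.FTFT
  TTT.TT
  T.TTTT
Step 3: 5 trees catch fire, 7 burn out
  ......
  ......
  ...F.F
  FTF.FT
  T.TTTT
Step 4: 5 trees catch fire, 5 burn out
  ......
  ......
  ......
  .F...F
  F.FTFT
Step 5: 2 trees catch fire, 5 burn out
  ......
  ......
  ......
  ......
  ...F.F
Step 6: 0 trees catch fire, 2 burn out
  ......
  ......
  ......
  ......
  ......

......
......
......
......
......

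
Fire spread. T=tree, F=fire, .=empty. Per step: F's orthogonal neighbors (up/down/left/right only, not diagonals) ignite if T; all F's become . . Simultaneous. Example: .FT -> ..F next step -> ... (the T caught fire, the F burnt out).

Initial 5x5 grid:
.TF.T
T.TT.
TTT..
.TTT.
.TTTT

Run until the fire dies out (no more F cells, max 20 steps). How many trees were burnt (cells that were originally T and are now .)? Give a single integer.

Answer: 14

Derivation:
Step 1: +2 fires, +1 burnt (F count now 2)
Step 2: +2 fires, +2 burnt (F count now 2)
Step 3: +2 fires, +2 burnt (F count now 2)
Step 4: +4 fires, +2 burnt (F count now 4)
Step 5: +3 fires, +4 burnt (F count now 3)
Step 6: +1 fires, +3 burnt (F count now 1)
Step 7: +0 fires, +1 burnt (F count now 0)
Fire out after step 7
Initially T: 15, now '.': 24
Total burnt (originally-T cells now '.'): 14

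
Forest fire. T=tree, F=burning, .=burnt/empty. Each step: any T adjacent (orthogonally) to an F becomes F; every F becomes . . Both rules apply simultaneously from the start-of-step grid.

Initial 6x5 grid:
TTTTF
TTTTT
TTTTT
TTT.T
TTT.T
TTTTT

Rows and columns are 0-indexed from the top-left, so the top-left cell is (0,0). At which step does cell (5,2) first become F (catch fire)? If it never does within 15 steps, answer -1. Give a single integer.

Step 1: cell (5,2)='T' (+2 fires, +1 burnt)
Step 2: cell (5,2)='T' (+3 fires, +2 burnt)
Step 3: cell (5,2)='T' (+4 fires, +3 burnt)
Step 4: cell (5,2)='T' (+4 fires, +4 burnt)
Step 5: cell (5,2)='T' (+4 fires, +4 burnt)
Step 6: cell (5,2)='T' (+4 fires, +4 burnt)
Step 7: cell (5,2)='F' (+3 fires, +4 burnt)
  -> target ignites at step 7
Step 8: cell (5,2)='.' (+2 fires, +3 burnt)
Step 9: cell (5,2)='.' (+1 fires, +2 burnt)
Step 10: cell (5,2)='.' (+0 fires, +1 burnt)
  fire out at step 10

7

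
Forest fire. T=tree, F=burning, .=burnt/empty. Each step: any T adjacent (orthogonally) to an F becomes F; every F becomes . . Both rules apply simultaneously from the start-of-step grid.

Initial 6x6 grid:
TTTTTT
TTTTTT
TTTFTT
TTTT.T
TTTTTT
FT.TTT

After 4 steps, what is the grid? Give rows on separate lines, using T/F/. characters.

Step 1: 6 trees catch fire, 2 burn out
  TTTTTT
  TTTFTT
  TTF.FT
  TTTF.T
  FTTTTT
  .F.TTT
Step 2: 9 trees catch fire, 6 burn out
  TTTFTT
  TTF.FT
  TF...F
  FTF..T
  .FTFTT
  ...TTT
Step 3: 10 trees catch fire, 9 burn out
  TTF.FT
  TF...F
  F.....
  .F...F
  ..F.FT
  ...FTT
Step 4: 5 trees catch fire, 10 burn out
  TF...F
  F.....
  ......
  ......
  .....F
  ....FT

TF...F
F.....
......
......
.....F
....FT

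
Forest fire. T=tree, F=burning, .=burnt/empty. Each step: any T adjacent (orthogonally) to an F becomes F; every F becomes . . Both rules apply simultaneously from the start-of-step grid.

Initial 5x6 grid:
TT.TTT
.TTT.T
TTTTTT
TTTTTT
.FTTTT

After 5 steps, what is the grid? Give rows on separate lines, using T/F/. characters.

Step 1: 2 trees catch fire, 1 burn out
  TT.TTT
  .TTT.T
  TTTTTT
  TFTTTT
  ..FTTT
Step 2: 4 trees catch fire, 2 burn out
  TT.TTT
  .TTT.T
  TFTTTT
  F.FTTT
  ...FTT
Step 3: 5 trees catch fire, 4 burn out
  TT.TTT
  .FTT.T
  F.FTTT
  ...FTT
  ....FT
Step 4: 5 trees catch fire, 5 burn out
  TF.TTT
  ..FT.T
  ...FTT
  ....FT
  .....F
Step 5: 4 trees catch fire, 5 burn out
  F..TTT
  ...F.T
  ....FT
  .....F
  ......

F..TTT
...F.T
....FT
.....F
......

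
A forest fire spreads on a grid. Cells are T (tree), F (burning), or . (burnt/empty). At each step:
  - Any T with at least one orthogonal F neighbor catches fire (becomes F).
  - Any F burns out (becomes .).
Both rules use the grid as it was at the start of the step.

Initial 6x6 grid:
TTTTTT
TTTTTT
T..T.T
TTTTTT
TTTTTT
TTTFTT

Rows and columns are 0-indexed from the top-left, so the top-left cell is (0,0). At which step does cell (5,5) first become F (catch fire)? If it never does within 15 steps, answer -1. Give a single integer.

Step 1: cell (5,5)='T' (+3 fires, +1 burnt)
Step 2: cell (5,5)='F' (+5 fires, +3 burnt)
  -> target ignites at step 2
Step 3: cell (5,5)='.' (+6 fires, +5 burnt)
Step 4: cell (5,5)='.' (+4 fires, +6 burnt)
Step 5: cell (5,5)='.' (+5 fires, +4 burnt)
Step 6: cell (5,5)='.' (+5 fires, +5 burnt)
Step 7: cell (5,5)='.' (+3 fires, +5 burnt)
Step 8: cell (5,5)='.' (+1 fires, +3 burnt)
Step 9: cell (5,5)='.' (+0 fires, +1 burnt)
  fire out at step 9

2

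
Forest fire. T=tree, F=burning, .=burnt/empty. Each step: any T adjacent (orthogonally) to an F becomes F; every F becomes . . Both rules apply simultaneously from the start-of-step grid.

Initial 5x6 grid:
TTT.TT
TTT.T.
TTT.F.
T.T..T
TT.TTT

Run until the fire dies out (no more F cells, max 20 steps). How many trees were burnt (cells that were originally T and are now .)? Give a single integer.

Answer: 3

Derivation:
Step 1: +1 fires, +1 burnt (F count now 1)
Step 2: +1 fires, +1 burnt (F count now 1)
Step 3: +1 fires, +1 burnt (F count now 1)
Step 4: +0 fires, +1 burnt (F count now 0)
Fire out after step 4
Initially T: 20, now '.': 13
Total burnt (originally-T cells now '.'): 3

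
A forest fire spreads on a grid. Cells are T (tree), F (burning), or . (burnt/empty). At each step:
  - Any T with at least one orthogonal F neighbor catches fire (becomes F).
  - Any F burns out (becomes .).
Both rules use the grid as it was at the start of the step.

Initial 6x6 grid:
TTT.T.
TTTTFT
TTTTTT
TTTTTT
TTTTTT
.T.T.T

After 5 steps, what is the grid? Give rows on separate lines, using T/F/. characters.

Step 1: 4 trees catch fire, 1 burn out
  TTT.F.
  TTTF.F
  TTTTFT
  TTTTTT
  TTTTTT
  .T.T.T
Step 2: 4 trees catch fire, 4 burn out
  TTT...
  TTF...
  TTTF.F
  TTTTFT
  TTTTTT
  .T.T.T
Step 3: 6 trees catch fire, 4 burn out
  TTF...
  TF....
  TTF...
  TTTF.F
  TTTTFT
  .T.T.T
Step 4: 6 trees catch fire, 6 burn out
  TF....
  F.....
  TF....
  TTF...
  TTTF.F
  .T.T.T
Step 5: 6 trees catch fire, 6 burn out
  F.....
  ......
  F.....
  TF....
  TTF...
  .T.F.F

F.....
......
F.....
TF....
TTF...
.T.F.F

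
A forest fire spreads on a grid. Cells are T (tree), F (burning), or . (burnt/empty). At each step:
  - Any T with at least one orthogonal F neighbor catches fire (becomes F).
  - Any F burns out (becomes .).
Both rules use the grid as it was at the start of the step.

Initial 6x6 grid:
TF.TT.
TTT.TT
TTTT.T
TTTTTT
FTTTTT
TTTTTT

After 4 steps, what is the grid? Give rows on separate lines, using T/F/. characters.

Step 1: 5 trees catch fire, 2 burn out
  F..TT.
  TFT.TT
  TTTT.T
  FTTTTT
  .FTTTT
  FTTTTT
Step 2: 7 trees catch fire, 5 burn out
  ...TT.
  F.F.TT
  FFTT.T
  .FTTTT
  ..FTTT
  .FTTTT
Step 3: 4 trees catch fire, 7 burn out
  ...TT.
  ....TT
  ..FT.T
  ..FTTT
  ...FTT
  ..FTTT
Step 4: 4 trees catch fire, 4 burn out
  ...TT.
  ....TT
  ...F.T
  ...FTT
  ....FT
  ...FTT

...TT.
....TT
...F.T
...FTT
....FT
...FTT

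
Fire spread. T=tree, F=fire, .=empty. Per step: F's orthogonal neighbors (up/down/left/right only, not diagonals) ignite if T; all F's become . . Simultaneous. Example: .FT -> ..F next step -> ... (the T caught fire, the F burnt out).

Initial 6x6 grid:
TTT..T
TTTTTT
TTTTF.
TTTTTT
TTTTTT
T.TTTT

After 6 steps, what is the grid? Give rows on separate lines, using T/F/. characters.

Step 1: 3 trees catch fire, 1 burn out
  TTT..T
  TTTTFT
  TTTF..
  TTTTFT
  TTTTTT
  T.TTTT
Step 2: 6 trees catch fire, 3 burn out
  TTT..T
  TTTF.F
  TTF...
  TTTF.F
  TTTTFT
  T.TTTT
Step 3: 7 trees catch fire, 6 burn out
  TTT..F
  TTF...
  TF....
  TTF...
  TTTF.F
  T.TTFT
Step 4: 7 trees catch fire, 7 burn out
  TTF...
  TF....
  F.....
  TF....
  TTF...
  T.TF.F
Step 5: 5 trees catch fire, 7 burn out
  TF....
  F.....
  ......
  F.....
  TF....
  T.F...
Step 6: 2 trees catch fire, 5 burn out
  F.....
  ......
  ......
  ......
  F.....
  T.....

F.....
......
......
......
F.....
T.....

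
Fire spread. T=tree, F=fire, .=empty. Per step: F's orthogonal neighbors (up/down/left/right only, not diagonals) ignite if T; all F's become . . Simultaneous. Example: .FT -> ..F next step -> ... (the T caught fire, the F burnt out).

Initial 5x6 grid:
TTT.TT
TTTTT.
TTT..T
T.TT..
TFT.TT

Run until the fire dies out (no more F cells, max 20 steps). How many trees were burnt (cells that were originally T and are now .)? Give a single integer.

Step 1: +2 fires, +1 burnt (F count now 2)
Step 2: +2 fires, +2 burnt (F count now 2)
Step 3: +3 fires, +2 burnt (F count now 3)
Step 4: +3 fires, +3 burnt (F count now 3)
Step 5: +4 fires, +3 burnt (F count now 4)
Step 6: +2 fires, +4 burnt (F count now 2)
Step 7: +1 fires, +2 burnt (F count now 1)
Step 8: +1 fires, +1 burnt (F count now 1)
Step 9: +0 fires, +1 burnt (F count now 0)
Fire out after step 9
Initially T: 21, now '.': 27
Total burnt (originally-T cells now '.'): 18

Answer: 18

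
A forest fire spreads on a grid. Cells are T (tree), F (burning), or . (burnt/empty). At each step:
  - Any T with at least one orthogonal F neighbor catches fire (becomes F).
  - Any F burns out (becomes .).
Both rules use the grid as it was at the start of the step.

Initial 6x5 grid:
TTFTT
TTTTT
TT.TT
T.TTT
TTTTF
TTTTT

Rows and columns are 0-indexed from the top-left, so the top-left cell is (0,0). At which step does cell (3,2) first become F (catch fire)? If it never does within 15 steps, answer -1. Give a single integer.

Step 1: cell (3,2)='T' (+6 fires, +2 burnt)
Step 2: cell (3,2)='T' (+8 fires, +6 burnt)
Step 3: cell (3,2)='F' (+7 fires, +8 burnt)
  -> target ignites at step 3
Step 4: cell (3,2)='.' (+3 fires, +7 burnt)
Step 5: cell (3,2)='.' (+2 fires, +3 burnt)
Step 6: cell (3,2)='.' (+0 fires, +2 burnt)
  fire out at step 6

3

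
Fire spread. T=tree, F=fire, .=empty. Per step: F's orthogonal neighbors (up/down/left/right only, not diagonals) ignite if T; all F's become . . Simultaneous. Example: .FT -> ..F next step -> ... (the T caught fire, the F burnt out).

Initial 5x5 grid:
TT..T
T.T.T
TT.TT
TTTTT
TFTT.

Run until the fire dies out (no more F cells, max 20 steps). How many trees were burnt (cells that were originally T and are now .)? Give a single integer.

Step 1: +3 fires, +1 burnt (F count now 3)
Step 2: +4 fires, +3 burnt (F count now 4)
Step 3: +2 fires, +4 burnt (F count now 2)
Step 4: +3 fires, +2 burnt (F count now 3)
Step 5: +2 fires, +3 burnt (F count now 2)
Step 6: +2 fires, +2 burnt (F count now 2)
Step 7: +1 fires, +2 burnt (F count now 1)
Step 8: +0 fires, +1 burnt (F count now 0)
Fire out after step 8
Initially T: 18, now '.': 24
Total burnt (originally-T cells now '.'): 17

Answer: 17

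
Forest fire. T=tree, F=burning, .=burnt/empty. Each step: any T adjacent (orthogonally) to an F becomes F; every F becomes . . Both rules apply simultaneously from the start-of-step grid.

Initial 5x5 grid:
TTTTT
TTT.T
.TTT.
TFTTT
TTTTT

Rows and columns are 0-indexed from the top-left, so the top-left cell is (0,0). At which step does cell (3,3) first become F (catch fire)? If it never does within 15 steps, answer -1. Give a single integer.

Step 1: cell (3,3)='T' (+4 fires, +1 burnt)
Step 2: cell (3,3)='F' (+5 fires, +4 burnt)
  -> target ignites at step 2
Step 3: cell (3,3)='.' (+6 fires, +5 burnt)
Step 4: cell (3,3)='.' (+3 fires, +6 burnt)
Step 5: cell (3,3)='.' (+1 fires, +3 burnt)
Step 6: cell (3,3)='.' (+1 fires, +1 burnt)
Step 7: cell (3,3)='.' (+1 fires, +1 burnt)
Step 8: cell (3,3)='.' (+0 fires, +1 burnt)
  fire out at step 8

2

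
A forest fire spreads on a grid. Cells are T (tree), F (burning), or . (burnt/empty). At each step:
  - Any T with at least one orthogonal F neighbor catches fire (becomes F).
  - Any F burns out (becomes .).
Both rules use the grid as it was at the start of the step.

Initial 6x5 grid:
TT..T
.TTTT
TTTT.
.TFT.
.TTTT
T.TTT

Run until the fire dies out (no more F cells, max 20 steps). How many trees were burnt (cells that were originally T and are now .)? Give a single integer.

Step 1: +4 fires, +1 burnt (F count now 4)
Step 2: +6 fires, +4 burnt (F count now 6)
Step 3: +5 fires, +6 burnt (F count now 5)
Step 4: +3 fires, +5 burnt (F count now 3)
Step 5: +2 fires, +3 burnt (F count now 2)
Step 6: +0 fires, +2 burnt (F count now 0)
Fire out after step 6
Initially T: 21, now '.': 29
Total burnt (originally-T cells now '.'): 20

Answer: 20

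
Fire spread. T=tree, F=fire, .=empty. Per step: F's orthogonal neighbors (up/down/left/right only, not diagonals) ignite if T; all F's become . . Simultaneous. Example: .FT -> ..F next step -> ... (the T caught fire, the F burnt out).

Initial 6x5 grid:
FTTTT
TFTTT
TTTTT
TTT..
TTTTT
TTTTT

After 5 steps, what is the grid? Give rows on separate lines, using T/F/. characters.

Step 1: 4 trees catch fire, 2 burn out
  .FTTT
  F.FTT
  TFTTT
  TTT..
  TTTTT
  TTTTT
Step 2: 5 trees catch fire, 4 burn out
  ..FTT
  ...FT
  F.FTT
  TFT..
  TTTTT
  TTTTT
Step 3: 6 trees catch fire, 5 burn out
  ...FT
  ....F
  ...FT
  F.F..
  TFTTT
  TTTTT
Step 4: 5 trees catch fire, 6 burn out
  ....F
  .....
  ....F
  .....
  F.FTT
  TFTTT
Step 5: 3 trees catch fire, 5 burn out
  .....
  .....
  .....
  .....
  ...FT
  F.FTT

.....
.....
.....
.....
...FT
F.FTT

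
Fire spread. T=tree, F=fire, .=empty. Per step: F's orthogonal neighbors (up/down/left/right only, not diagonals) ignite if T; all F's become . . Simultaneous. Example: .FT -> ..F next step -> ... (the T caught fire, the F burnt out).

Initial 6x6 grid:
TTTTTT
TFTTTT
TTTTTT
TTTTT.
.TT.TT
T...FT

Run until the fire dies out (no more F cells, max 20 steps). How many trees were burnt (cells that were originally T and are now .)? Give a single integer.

Answer: 27

Derivation:
Step 1: +6 fires, +2 burnt (F count now 6)
Step 2: +8 fires, +6 burnt (F count now 8)
Step 3: +8 fires, +8 burnt (F count now 8)
Step 4: +4 fires, +8 burnt (F count now 4)
Step 5: +1 fires, +4 burnt (F count now 1)
Step 6: +0 fires, +1 burnt (F count now 0)
Fire out after step 6
Initially T: 28, now '.': 35
Total burnt (originally-T cells now '.'): 27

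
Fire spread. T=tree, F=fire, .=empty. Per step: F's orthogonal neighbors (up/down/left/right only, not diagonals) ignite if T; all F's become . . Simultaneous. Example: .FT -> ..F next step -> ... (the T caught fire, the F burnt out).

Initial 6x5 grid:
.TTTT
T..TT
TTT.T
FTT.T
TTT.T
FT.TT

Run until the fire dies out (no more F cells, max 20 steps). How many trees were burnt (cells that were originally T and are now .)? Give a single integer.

Step 1: +4 fires, +2 burnt (F count now 4)
Step 2: +4 fires, +4 burnt (F count now 4)
Step 3: +2 fires, +4 burnt (F count now 2)
Step 4: +0 fires, +2 burnt (F count now 0)
Fire out after step 4
Initially T: 21, now '.': 19
Total burnt (originally-T cells now '.'): 10

Answer: 10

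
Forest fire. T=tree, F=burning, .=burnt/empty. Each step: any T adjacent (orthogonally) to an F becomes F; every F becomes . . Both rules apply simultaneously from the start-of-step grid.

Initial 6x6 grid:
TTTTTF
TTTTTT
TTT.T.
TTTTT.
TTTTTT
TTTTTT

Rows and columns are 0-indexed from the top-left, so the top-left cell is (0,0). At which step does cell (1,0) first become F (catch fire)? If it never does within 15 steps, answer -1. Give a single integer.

Step 1: cell (1,0)='T' (+2 fires, +1 burnt)
Step 2: cell (1,0)='T' (+2 fires, +2 burnt)
Step 3: cell (1,0)='T' (+3 fires, +2 burnt)
Step 4: cell (1,0)='T' (+3 fires, +3 burnt)
Step 5: cell (1,0)='T' (+5 fires, +3 burnt)
Step 6: cell (1,0)='F' (+6 fires, +5 burnt)
  -> target ignites at step 6
Step 7: cell (1,0)='.' (+5 fires, +6 burnt)
Step 8: cell (1,0)='.' (+3 fires, +5 burnt)
Step 9: cell (1,0)='.' (+2 fires, +3 burnt)
Step 10: cell (1,0)='.' (+1 fires, +2 burnt)
Step 11: cell (1,0)='.' (+0 fires, +1 burnt)
  fire out at step 11

6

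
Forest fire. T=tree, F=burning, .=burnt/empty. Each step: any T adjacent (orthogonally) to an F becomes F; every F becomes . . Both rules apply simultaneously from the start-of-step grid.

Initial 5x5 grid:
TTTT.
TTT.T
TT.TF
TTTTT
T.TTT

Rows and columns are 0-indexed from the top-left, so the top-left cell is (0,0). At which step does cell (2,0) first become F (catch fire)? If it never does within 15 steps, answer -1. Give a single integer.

Step 1: cell (2,0)='T' (+3 fires, +1 burnt)
Step 2: cell (2,0)='T' (+2 fires, +3 burnt)
Step 3: cell (2,0)='T' (+2 fires, +2 burnt)
Step 4: cell (2,0)='T' (+2 fires, +2 burnt)
Step 5: cell (2,0)='T' (+2 fires, +2 burnt)
Step 6: cell (2,0)='F' (+3 fires, +2 burnt)
  -> target ignites at step 6
Step 7: cell (2,0)='.' (+3 fires, +3 burnt)
Step 8: cell (2,0)='.' (+2 fires, +3 burnt)
Step 9: cell (2,0)='.' (+1 fires, +2 burnt)
Step 10: cell (2,0)='.' (+0 fires, +1 burnt)
  fire out at step 10

6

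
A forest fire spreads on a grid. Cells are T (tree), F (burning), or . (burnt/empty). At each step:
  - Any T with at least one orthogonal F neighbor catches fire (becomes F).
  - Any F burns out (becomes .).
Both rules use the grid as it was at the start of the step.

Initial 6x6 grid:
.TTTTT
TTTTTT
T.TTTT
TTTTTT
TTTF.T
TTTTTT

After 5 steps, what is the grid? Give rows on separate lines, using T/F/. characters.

Step 1: 3 trees catch fire, 1 burn out
  .TTTTT
  TTTTTT
  T.TTTT
  TTTFTT
  TTF..T
  TTTFTT
Step 2: 6 trees catch fire, 3 burn out
  .TTTTT
  TTTTTT
  T.TFTT
  TTF.FT
  TF...T
  TTF.FT
Step 3: 8 trees catch fire, 6 burn out
  .TTTTT
  TTTFTT
  T.F.FT
  TF...F
  F....T
  TF...F
Step 4: 7 trees catch fire, 8 burn out
  .TTFTT
  TTF.FT
  T....F
  F.....
  .....F
  F.....
Step 5: 5 trees catch fire, 7 burn out
  .TF.FT
  TF...F
  F.....
  ......
  ......
  ......

.TF.FT
TF...F
F.....
......
......
......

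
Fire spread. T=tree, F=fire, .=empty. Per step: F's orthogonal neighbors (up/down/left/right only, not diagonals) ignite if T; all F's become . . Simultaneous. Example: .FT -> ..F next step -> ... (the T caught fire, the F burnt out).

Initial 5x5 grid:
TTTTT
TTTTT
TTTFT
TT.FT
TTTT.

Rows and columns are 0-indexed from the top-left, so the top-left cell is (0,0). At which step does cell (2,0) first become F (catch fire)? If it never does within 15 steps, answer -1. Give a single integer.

Step 1: cell (2,0)='T' (+5 fires, +2 burnt)
Step 2: cell (2,0)='T' (+5 fires, +5 burnt)
Step 3: cell (2,0)='F' (+6 fires, +5 burnt)
  -> target ignites at step 3
Step 4: cell (2,0)='.' (+4 fires, +6 burnt)
Step 5: cell (2,0)='.' (+1 fires, +4 burnt)
Step 6: cell (2,0)='.' (+0 fires, +1 burnt)
  fire out at step 6

3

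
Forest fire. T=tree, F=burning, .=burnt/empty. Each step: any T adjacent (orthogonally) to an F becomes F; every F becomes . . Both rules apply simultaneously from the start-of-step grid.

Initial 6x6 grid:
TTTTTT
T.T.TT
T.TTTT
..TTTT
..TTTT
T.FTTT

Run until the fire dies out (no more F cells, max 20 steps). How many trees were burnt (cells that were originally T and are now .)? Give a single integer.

Answer: 26

Derivation:
Step 1: +2 fires, +1 burnt (F count now 2)
Step 2: +3 fires, +2 burnt (F count now 3)
Step 3: +4 fires, +3 burnt (F count now 4)
Step 4: +4 fires, +4 burnt (F count now 4)
Step 5: +3 fires, +4 burnt (F count now 3)
Step 6: +4 fires, +3 burnt (F count now 4)
Step 7: +3 fires, +4 burnt (F count now 3)
Step 8: +2 fires, +3 burnt (F count now 2)
Step 9: +1 fires, +2 burnt (F count now 1)
Step 10: +0 fires, +1 burnt (F count now 0)
Fire out after step 10
Initially T: 27, now '.': 35
Total burnt (originally-T cells now '.'): 26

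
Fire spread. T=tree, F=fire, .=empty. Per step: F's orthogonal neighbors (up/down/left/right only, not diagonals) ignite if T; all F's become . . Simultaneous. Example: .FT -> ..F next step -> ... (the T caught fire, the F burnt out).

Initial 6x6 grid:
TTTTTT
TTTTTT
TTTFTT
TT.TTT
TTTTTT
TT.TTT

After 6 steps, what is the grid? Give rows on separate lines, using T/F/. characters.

Step 1: 4 trees catch fire, 1 burn out
  TTTTTT
  TTTFTT
  TTF.FT
  TT.FTT
  TTTTTT
  TT.TTT
Step 2: 7 trees catch fire, 4 burn out
  TTTFTT
  TTF.FT
  TF...F
  TT..FT
  TTTFTT
  TT.TTT
Step 3: 10 trees catch fire, 7 burn out
  TTF.FT
  TF...F
  F.....
  TF...F
  TTF.FT
  TT.FTT
Step 4: 7 trees catch fire, 10 burn out
  TF...F
  F.....
  ......
  F.....
  TF...F
  TT..FT
Step 5: 4 trees catch fire, 7 burn out
  F.....
  ......
  ......
  ......
  F.....
  TF...F
Step 6: 1 trees catch fire, 4 burn out
  ......
  ......
  ......
  ......
  ......
  F.....

......
......
......
......
......
F.....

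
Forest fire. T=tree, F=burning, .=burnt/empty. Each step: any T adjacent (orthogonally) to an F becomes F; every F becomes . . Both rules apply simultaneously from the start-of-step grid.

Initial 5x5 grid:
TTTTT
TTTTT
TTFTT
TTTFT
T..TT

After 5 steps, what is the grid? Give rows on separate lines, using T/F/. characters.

Step 1: 6 trees catch fire, 2 burn out
  TTTTT
  TTFTT
  TF.FT
  TTF.F
  T..FT
Step 2: 7 trees catch fire, 6 burn out
  TTFTT
  TF.FT
  F...F
  TF...
  T...F
Step 3: 5 trees catch fire, 7 burn out
  TF.FT
  F...F
  .....
  F....
  T....
Step 4: 3 trees catch fire, 5 burn out
  F...F
  .....
  .....
  .....
  F....
Step 5: 0 trees catch fire, 3 burn out
  .....
  .....
  .....
  .....
  .....

.....
.....
.....
.....
.....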